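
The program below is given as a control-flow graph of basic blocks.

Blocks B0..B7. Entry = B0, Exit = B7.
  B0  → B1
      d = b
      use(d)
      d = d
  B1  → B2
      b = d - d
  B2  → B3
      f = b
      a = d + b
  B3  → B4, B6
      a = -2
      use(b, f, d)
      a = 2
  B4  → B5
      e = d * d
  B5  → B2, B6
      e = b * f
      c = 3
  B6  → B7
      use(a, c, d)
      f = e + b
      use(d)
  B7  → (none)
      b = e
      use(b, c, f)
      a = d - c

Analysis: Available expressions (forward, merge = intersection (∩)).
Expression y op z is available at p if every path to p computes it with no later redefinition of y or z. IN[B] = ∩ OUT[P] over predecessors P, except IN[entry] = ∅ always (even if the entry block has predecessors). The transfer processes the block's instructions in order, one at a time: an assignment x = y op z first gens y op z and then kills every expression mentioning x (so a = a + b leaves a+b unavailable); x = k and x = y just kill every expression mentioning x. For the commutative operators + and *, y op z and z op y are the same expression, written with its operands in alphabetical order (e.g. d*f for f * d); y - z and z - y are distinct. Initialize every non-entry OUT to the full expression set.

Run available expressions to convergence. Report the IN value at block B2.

Per-block solution:
  B0: | IN={} | OUT={}
  B1: | IN={} | OUT={d-d}
  B2: | IN={d-d} | OUT={b+d, d-d}
  B3: | IN={b+d, d-d} | OUT={b+d, d-d}
  B4: | IN={b+d, d-d} | OUT={b+d, d*d, d-d}
  B5: | IN={b+d, d*d, d-d} | OUT={b*f, b+d, d*d, d-d}
  B6: | IN={b+d, d-d} | OUT={b+d, b+e, d-d}
  B7: | IN={b+d, b+e, d-d} | OUT={d-c, d-d}

Merge at B2: IN[B2] = OUT[B1] ∩ OUT[B5] = {d-d}

Answer: {d-d}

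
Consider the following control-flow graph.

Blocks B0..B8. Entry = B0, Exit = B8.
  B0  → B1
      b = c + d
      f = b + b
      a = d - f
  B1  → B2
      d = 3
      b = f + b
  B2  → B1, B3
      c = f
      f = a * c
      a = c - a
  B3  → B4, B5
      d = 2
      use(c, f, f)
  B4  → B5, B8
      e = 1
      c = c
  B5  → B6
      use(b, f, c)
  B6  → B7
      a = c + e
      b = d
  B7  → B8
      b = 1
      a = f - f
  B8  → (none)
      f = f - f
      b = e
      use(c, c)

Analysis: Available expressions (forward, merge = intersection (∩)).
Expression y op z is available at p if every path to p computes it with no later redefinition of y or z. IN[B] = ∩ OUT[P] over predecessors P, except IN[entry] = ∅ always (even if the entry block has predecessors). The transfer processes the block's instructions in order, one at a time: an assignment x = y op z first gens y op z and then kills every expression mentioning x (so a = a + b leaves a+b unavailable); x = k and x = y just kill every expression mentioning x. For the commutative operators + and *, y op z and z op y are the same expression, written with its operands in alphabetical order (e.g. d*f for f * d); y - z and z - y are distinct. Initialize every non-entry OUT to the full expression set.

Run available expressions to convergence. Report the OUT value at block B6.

Answer: {c+e}

Derivation:
Fixpoint table:
  B0:   IN={}   OUT={b+b, c+d, d-f}
  B1:   IN={}   OUT={}
  B2:   IN={}   OUT={}
  B3:   IN={}   OUT={}
  B4:   IN={}   OUT={}
  B5:   IN={}   OUT={}
  B6:   IN={}   OUT={c+e}
  B7:   IN={c+e}   OUT={c+e, f-f}
  B8:   IN={}   OUT={}

Merge at B6: IN[B6] = OUT[B5] = {}
Applying B6's transfer function to that IN value gives OUT[B6] (row B6 above).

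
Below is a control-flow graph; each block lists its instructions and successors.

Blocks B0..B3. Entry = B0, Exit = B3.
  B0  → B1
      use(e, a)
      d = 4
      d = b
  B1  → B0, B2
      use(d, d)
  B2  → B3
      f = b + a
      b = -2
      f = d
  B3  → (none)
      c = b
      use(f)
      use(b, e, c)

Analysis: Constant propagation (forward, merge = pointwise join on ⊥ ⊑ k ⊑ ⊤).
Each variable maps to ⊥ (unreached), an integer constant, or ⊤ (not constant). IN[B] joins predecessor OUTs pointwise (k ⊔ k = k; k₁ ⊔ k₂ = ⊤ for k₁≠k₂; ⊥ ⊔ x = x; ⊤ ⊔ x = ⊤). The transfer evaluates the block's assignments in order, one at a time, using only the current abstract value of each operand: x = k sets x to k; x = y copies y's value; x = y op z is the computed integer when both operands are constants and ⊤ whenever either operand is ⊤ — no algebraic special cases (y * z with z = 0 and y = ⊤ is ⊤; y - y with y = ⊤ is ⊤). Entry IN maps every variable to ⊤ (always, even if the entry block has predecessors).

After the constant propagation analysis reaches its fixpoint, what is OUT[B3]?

Converged values:
  B0: | IN=(all ⊤) | OUT=(all ⊤)
  B1: | IN=(all ⊤) | OUT=(all ⊤)
  B2: | IN=(all ⊤) | OUT={b:-2; rest ⊤}
  B3: | IN={b:-2; rest ⊤} | OUT={b:-2, c:-2; rest ⊤}

Merge at B3: IN[B3] = OUT[B2] = {a: ⊤, b: -2, c: ⊤, d: ⊤, e: ⊤, f: ⊤}
Applying B3's transfer function to that IN value gives OUT[B3] (row B3 above).

Answer: {a: ⊤, b: -2, c: -2, d: ⊤, e: ⊤, f: ⊤}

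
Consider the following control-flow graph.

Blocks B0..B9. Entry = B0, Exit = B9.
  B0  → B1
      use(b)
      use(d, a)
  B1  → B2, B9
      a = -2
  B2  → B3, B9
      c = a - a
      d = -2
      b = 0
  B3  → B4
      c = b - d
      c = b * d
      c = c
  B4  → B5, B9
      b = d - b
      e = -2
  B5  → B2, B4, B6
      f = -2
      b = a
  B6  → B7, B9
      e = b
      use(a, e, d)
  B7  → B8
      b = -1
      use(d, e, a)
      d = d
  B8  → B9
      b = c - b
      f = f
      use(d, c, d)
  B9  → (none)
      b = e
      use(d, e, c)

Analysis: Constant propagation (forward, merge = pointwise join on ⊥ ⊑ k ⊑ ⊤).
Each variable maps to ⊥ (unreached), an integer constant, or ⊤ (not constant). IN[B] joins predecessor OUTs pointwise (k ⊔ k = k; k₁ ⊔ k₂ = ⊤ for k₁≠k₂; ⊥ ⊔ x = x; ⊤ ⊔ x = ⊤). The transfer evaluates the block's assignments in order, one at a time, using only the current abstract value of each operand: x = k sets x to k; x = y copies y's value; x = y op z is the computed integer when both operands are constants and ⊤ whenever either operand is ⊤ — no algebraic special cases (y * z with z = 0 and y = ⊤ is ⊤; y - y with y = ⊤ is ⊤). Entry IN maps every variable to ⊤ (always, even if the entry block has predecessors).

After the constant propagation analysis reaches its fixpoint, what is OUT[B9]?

Fixpoint table:
  B0: | IN=(all ⊤) | OUT=(all ⊤)
  B1: | IN=(all ⊤) | OUT={a:-2; rest ⊤}
  B2: | IN={a:-2; rest ⊤} | OUT={a:-2, b:0, c:0, d:-2; rest ⊤}
  B3: | IN={a:-2, b:0, c:0, d:-2; rest ⊤} | OUT={a:-2, b:0, c:0, d:-2; rest ⊤}
  B4: | IN={a:-2, c:0, d:-2; rest ⊤} | OUT={a:-2, c:0, d:-2, e:-2; rest ⊤}
  B5: | IN={a:-2, c:0, d:-2, e:-2; rest ⊤} | OUT={a:-2, b:-2, c:0, d:-2, e:-2, f:-2; rest ⊤}
  B6: | IN={a:-2, b:-2, c:0, d:-2, e:-2, f:-2; rest ⊤} | OUT={a:-2, b:-2, c:0, d:-2, e:-2, f:-2; rest ⊤}
  B7: | IN={a:-2, b:-2, c:0, d:-2, e:-2, f:-2; rest ⊤} | OUT={a:-2, b:-1, c:0, d:-2, e:-2, f:-2; rest ⊤}
  B8: | IN={a:-2, b:-1, c:0, d:-2, e:-2, f:-2; rest ⊤} | OUT={a:-2, b:1, c:0, d:-2, e:-2, f:-2; rest ⊤}
  B9: | IN={a:-2; rest ⊤} | OUT={a:-2; rest ⊤}

Merge at B9: IN[B9] = OUT[B1] ⊔ OUT[B2] ⊔ OUT[B4] ⊔ OUT[B6] ⊔ OUT[B8] = {a: -2, b: ⊤, c: ⊤, d: ⊤, e: ⊤, f: ⊤}
Applying B9's transfer function to that IN value gives OUT[B9] (row B9 above).

Answer: {a: -2, b: ⊤, c: ⊤, d: ⊤, e: ⊤, f: ⊤}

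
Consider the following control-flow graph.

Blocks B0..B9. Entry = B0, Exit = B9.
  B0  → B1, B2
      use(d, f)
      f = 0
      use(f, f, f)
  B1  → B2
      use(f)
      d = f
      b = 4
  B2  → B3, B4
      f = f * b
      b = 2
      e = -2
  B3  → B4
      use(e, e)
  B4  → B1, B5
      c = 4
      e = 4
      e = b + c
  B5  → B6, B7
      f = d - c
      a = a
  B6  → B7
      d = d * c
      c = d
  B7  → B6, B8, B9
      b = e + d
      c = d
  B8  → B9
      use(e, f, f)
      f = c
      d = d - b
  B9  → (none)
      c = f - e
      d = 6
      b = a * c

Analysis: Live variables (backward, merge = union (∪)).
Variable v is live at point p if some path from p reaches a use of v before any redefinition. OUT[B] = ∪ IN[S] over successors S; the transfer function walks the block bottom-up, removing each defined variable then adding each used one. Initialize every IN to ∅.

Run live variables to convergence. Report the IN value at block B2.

Answer: {a, b, d, f}

Trace:
Per-block solution:
  B0: | IN={a, b, d, f} | OUT={a, b, d, f}
  B1: | IN={a, f} | OUT={a, b, d, f}
  B2: | IN={a, b, d, f} | OUT={a, b, d, e, f}
  B3: | IN={a, b, d, e, f} | OUT={a, b, d, f}
  B4: | IN={a, b, d, f} | OUT={a, c, d, e, f}
  B5: | IN={a, c, d, e} | OUT={a, c, d, e, f}
  B6: | IN={a, c, d, e, f} | OUT={a, d, e, f}
  B7: | IN={a, d, e, f} | OUT={a, b, c, d, e, f}
  B8: | IN={a, b, c, d, e, f} | OUT={a, e, f}
  B9: | IN={a, e, f} | OUT={}

Merge at B2: OUT[B2] = IN[B3] ⊔ IN[B4] = {a, b, d, e, f}
Applying B2's transfer function to that OUT value gives IN[B2] (row B2 above).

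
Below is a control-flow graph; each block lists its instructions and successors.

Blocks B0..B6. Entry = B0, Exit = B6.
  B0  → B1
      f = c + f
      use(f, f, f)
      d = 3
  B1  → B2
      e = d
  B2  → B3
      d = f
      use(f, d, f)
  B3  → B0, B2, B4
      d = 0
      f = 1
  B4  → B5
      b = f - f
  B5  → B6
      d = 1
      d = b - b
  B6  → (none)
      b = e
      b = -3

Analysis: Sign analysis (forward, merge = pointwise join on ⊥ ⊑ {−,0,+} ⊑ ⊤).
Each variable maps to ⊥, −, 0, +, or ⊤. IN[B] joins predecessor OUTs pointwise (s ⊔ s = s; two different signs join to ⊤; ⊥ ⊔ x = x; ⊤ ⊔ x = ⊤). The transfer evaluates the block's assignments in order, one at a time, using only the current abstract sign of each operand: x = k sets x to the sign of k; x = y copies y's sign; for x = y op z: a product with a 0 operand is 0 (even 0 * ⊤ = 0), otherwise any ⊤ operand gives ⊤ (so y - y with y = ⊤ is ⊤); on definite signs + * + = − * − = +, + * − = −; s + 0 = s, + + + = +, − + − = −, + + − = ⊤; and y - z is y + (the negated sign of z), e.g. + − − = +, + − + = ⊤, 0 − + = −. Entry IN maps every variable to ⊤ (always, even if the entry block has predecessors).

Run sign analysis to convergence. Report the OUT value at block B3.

Per-block solution:
  B0: | IN=(all ⊤) | OUT={d:+; rest ⊤}
  B1: | IN={d:+; rest ⊤} | OUT={d:+, e:+; rest ⊤}
  B2: | IN={e:+; rest ⊤} | OUT={e:+; rest ⊤}
  B3: | IN={e:+; rest ⊤} | OUT={d:0, e:+, f:+; rest ⊤}
  B4: | IN={d:0, e:+, f:+; rest ⊤} | OUT={d:0, e:+, f:+; rest ⊤}
  B5: | IN={d:0, e:+, f:+; rest ⊤} | OUT={e:+, f:+; rest ⊤}
  B6: | IN={e:+, f:+; rest ⊤} | OUT={b:-, e:+, f:+; rest ⊤}

Merge at B3: IN[B3] = OUT[B2] = {a: ⊤, b: ⊤, c: ⊤, d: ⊤, e: +, f: ⊤}
Applying B3's transfer function to that IN value gives OUT[B3] (row B3 above).

Answer: {a: ⊤, b: ⊤, c: ⊤, d: 0, e: +, f: +}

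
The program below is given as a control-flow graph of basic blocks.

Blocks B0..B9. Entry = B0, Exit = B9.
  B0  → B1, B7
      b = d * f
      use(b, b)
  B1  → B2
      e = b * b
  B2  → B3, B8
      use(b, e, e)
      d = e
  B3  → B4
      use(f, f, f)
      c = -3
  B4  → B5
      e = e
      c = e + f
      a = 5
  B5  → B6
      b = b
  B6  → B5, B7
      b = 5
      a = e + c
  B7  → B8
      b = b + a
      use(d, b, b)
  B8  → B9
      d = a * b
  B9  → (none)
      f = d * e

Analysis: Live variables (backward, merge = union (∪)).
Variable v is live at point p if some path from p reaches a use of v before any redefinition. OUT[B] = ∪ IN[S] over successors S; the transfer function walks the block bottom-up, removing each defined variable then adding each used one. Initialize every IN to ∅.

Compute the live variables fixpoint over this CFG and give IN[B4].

Converged values:
  B0: | IN={a, d, e, f} | OUT={a, b, d, e, f}
  B1: | IN={a, b, f} | OUT={a, b, e, f}
  B2: | IN={a, b, e, f} | OUT={a, b, d, e, f}
  B3: | IN={b, d, e, f} | OUT={b, d, e, f}
  B4: | IN={b, d, e, f} | OUT={b, c, d, e}
  B5: | IN={b, c, d, e} | OUT={c, d, e}
  B6: | IN={c, d, e} | OUT={a, b, c, d, e}
  B7: | IN={a, b, d, e} | OUT={a, b, e}
  B8: | IN={a, b, e} | OUT={d, e}
  B9: | IN={d, e} | OUT={}

Merge at B4: OUT[B4] = IN[B5] = {b, c, d, e}
Applying B4's transfer function to that OUT value gives IN[B4] (row B4 above).

Answer: {b, d, e, f}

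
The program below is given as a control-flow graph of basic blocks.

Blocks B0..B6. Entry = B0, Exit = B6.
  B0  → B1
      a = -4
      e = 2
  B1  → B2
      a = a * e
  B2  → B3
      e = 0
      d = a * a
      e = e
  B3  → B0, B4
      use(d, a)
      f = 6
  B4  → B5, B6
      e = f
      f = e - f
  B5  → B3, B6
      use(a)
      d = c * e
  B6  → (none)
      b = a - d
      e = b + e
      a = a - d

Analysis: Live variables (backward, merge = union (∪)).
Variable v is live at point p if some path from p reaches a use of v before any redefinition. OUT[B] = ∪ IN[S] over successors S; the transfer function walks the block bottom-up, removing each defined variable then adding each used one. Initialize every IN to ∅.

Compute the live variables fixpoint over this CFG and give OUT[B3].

Answer: {a, c, d, f}

Working:
Per-block solution:
  B0:  IN={c}  OUT={a, c, e}
  B1:  IN={a, c, e}  OUT={a, c}
  B2:  IN={a, c}  OUT={a, c, d}
  B3:  IN={a, c, d}  OUT={a, c, d, f}
  B4:  IN={a, c, d, f}  OUT={a, c, d, e}
  B5:  IN={a, c, e}  OUT={a, c, d, e}
  B6:  IN={a, d, e}  OUT={}

Merge at B3: OUT[B3] = IN[B0] ⊔ IN[B4] = {a, c, d, f}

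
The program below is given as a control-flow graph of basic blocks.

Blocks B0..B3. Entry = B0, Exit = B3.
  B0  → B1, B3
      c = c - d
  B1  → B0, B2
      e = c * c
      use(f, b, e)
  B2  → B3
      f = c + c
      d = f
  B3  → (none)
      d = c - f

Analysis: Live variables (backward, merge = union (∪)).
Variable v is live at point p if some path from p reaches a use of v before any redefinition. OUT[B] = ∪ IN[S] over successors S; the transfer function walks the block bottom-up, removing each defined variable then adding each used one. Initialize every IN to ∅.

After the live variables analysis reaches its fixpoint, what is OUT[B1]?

Answer: {b, c, d, f}

Derivation:
Converged values:
  B0:  IN={b, c, d, f}  OUT={b, c, d, f}
  B1:  IN={b, c, d, f}  OUT={b, c, d, f}
  B2:  IN={c}  OUT={c, f}
  B3:  IN={c, f}  OUT={}

Merge at B1: OUT[B1] = IN[B0] ⊔ IN[B2] = {b, c, d, f}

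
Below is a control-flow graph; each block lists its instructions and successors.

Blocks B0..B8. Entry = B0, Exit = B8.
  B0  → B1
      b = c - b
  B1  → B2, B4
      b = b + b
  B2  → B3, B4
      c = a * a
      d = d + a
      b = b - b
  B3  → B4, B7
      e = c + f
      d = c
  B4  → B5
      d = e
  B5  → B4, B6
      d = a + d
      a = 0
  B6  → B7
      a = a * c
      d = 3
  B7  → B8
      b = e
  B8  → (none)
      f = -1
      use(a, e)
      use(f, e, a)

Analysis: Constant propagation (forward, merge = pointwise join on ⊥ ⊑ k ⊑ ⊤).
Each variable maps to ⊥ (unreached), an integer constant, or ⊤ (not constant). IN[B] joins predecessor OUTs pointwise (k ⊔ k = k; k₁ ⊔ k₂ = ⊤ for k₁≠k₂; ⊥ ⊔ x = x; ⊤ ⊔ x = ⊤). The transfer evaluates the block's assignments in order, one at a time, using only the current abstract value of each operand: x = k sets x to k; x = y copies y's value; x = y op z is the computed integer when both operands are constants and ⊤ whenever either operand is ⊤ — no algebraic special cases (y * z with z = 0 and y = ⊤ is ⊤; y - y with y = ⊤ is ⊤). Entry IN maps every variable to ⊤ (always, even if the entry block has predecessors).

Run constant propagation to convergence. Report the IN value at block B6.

Answer: {a: 0, b: ⊤, c: ⊤, d: ⊤, e: ⊤, f: ⊤}

Trace:
Converged values:
  B0: | IN=(all ⊤) | OUT=(all ⊤)
  B1: | IN=(all ⊤) | OUT=(all ⊤)
  B2: | IN=(all ⊤) | OUT=(all ⊤)
  B3: | IN=(all ⊤) | OUT=(all ⊤)
  B4: | IN=(all ⊤) | OUT=(all ⊤)
  B5: | IN=(all ⊤) | OUT={a:0; rest ⊤}
  B6: | IN={a:0; rest ⊤} | OUT={d:3; rest ⊤}
  B7: | IN=(all ⊤) | OUT=(all ⊤)
  B8: | IN=(all ⊤) | OUT={f:-1; rest ⊤}

Merge at B6: IN[B6] = OUT[B5] = {a: 0, b: ⊤, c: ⊤, d: ⊤, e: ⊤, f: ⊤}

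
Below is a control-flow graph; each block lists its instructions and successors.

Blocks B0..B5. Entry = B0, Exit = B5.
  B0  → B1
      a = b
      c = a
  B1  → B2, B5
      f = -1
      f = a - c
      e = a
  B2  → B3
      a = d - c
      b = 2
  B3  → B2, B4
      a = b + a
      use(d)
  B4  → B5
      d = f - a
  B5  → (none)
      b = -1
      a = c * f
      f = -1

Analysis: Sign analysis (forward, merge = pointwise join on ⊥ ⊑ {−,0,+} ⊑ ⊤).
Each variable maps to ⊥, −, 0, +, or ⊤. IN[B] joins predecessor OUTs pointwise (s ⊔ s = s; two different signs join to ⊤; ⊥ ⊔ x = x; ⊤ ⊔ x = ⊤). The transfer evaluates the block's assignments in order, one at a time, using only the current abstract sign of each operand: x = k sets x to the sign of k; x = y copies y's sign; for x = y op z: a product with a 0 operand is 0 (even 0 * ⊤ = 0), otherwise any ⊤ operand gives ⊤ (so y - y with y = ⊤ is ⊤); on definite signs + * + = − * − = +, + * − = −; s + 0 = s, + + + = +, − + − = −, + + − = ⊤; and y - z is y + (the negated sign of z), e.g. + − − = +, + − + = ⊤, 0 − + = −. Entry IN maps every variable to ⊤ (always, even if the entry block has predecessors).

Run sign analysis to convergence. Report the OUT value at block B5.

Converged values:
  B0:   IN=(all ⊤)   OUT=(all ⊤)
  B1:   IN=(all ⊤)   OUT=(all ⊤)
  B2:   IN=(all ⊤)   OUT={b:+; rest ⊤}
  B3:   IN={b:+; rest ⊤}   OUT={b:+; rest ⊤}
  B4:   IN={b:+; rest ⊤}   OUT={b:+; rest ⊤}
  B5:   IN=(all ⊤)   OUT={b:-, f:-; rest ⊤}

Merge at B5: IN[B5] = OUT[B1] ⊔ OUT[B4] = {a: ⊤, b: ⊤, c: ⊤, d: ⊤, e: ⊤, f: ⊤}
Applying B5's transfer function to that IN value gives OUT[B5] (row B5 above).

Answer: {a: ⊤, b: -, c: ⊤, d: ⊤, e: ⊤, f: -}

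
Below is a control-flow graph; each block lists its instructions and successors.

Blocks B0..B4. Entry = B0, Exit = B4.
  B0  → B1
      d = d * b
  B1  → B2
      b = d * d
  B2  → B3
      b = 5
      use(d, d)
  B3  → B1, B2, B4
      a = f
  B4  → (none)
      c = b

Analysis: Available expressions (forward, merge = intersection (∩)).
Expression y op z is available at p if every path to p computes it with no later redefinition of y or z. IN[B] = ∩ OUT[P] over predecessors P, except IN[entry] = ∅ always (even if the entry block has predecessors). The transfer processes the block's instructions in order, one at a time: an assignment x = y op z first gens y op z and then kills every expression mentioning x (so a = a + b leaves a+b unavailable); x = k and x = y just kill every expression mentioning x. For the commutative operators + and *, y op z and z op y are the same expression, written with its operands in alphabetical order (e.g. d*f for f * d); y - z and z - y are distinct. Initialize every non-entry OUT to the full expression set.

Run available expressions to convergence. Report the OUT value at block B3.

Fixpoint table:
  B0:  IN={}  OUT={}
  B1:  IN={}  OUT={d*d}
  B2:  IN={d*d}  OUT={d*d}
  B3:  IN={d*d}  OUT={d*d}
  B4:  IN={d*d}  OUT={d*d}

Merge at B3: IN[B3] = OUT[B2] = {d*d}
Applying B3's transfer function to that IN value gives OUT[B3] (row B3 above).

Answer: {d*d}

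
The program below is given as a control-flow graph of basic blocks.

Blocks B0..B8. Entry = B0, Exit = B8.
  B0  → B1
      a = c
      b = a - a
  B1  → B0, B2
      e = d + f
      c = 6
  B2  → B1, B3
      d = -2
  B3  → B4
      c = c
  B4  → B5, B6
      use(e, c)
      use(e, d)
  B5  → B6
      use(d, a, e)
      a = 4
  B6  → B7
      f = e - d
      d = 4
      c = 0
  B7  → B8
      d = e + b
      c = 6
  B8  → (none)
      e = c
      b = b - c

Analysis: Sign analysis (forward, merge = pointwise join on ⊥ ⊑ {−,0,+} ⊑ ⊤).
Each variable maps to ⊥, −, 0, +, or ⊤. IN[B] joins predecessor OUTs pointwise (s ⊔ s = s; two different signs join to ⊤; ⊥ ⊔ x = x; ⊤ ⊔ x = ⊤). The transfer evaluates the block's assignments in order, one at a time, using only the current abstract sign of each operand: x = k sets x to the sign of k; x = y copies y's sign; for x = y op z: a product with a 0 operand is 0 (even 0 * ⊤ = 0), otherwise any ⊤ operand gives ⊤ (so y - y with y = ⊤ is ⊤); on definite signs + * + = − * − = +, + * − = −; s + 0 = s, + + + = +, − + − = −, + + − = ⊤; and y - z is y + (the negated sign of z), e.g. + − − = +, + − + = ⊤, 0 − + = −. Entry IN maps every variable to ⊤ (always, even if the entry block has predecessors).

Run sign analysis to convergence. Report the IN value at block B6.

Per-block solution:
  B0:  IN=(all ⊤)  OUT=(all ⊤)
  B1:  IN=(all ⊤)  OUT={c:+; rest ⊤}
  B2:  IN={c:+; rest ⊤}  OUT={c:+, d:-; rest ⊤}
  B3:  IN={c:+, d:-; rest ⊤}  OUT={c:+, d:-; rest ⊤}
  B4:  IN={c:+, d:-; rest ⊤}  OUT={c:+, d:-; rest ⊤}
  B5:  IN={c:+, d:-; rest ⊤}  OUT={a:+, c:+, d:-; rest ⊤}
  B6:  IN={c:+, d:-; rest ⊤}  OUT={c:0, d:+; rest ⊤}
  B7:  IN={c:0, d:+; rest ⊤}  OUT={c:+; rest ⊤}
  B8:  IN={c:+; rest ⊤}  OUT={c:+, e:+; rest ⊤}

Merge at B6: IN[B6] = OUT[B4] ⊔ OUT[B5] = {a: ⊤, b: ⊤, c: +, d: -, e: ⊤, f: ⊤}

Answer: {a: ⊤, b: ⊤, c: +, d: -, e: ⊤, f: ⊤}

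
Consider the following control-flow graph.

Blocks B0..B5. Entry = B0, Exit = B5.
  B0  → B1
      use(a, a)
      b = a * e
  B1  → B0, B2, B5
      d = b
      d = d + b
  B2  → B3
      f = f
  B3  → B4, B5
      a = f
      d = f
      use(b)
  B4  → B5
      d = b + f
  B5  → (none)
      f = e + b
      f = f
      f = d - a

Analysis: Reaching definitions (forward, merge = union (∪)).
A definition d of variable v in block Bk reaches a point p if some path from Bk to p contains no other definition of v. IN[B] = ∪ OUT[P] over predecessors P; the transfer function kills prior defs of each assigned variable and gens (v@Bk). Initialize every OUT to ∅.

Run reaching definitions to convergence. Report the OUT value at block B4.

Per-block solution:
  B0:   IN={b@B0, d@B1}   OUT={b@B0, d@B1}
  B1:   IN={b@B0, d@B1}   OUT={b@B0, d@B1}
  B2:   IN={b@B0, d@B1}   OUT={b@B0, d@B1, f@B2}
  B3:   IN={b@B0, d@B1, f@B2}   OUT={a@B3, b@B0, d@B3, f@B2}
  B4:   IN={a@B3, b@B0, d@B3, f@B2}   OUT={a@B3, b@B0, d@B4, f@B2}
  B5:   IN={a@B3, b@B0, d@B1, d@B3, d@B4, f@B2}   OUT={a@B3, b@B0, d@B1, d@B3, d@B4, f@B5}

Merge at B4: IN[B4] = OUT[B3] = {a@B3, b@B0, d@B3, f@B2}
Applying B4's transfer function to that IN value gives OUT[B4] (row B4 above).

Answer: {a@B3, b@B0, d@B4, f@B2}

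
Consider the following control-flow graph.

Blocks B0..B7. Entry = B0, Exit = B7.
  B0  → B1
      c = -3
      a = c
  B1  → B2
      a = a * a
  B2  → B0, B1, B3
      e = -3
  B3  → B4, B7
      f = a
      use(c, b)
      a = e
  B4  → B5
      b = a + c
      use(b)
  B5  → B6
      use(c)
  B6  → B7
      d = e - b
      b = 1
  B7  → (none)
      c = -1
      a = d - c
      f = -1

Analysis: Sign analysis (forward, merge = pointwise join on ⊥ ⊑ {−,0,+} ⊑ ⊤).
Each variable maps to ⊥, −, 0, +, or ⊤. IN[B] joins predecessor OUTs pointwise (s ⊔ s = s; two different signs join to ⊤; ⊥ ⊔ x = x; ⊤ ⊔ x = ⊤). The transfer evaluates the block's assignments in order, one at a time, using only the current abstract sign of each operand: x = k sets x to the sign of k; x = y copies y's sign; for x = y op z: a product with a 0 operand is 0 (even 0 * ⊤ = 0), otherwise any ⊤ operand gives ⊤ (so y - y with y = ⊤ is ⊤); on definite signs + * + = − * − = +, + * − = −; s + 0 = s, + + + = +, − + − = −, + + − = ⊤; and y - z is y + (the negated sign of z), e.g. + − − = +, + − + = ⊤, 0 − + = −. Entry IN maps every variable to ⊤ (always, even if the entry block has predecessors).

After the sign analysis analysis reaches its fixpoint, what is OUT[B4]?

Fixpoint table:
  B0:   IN=(all ⊤)   OUT={a:-, c:-; rest ⊤}
  B1:   IN={c:-; rest ⊤}   OUT={c:-; rest ⊤}
  B2:   IN={c:-; rest ⊤}   OUT={c:-, e:-; rest ⊤}
  B3:   IN={c:-, e:-; rest ⊤}   OUT={a:-, c:-, e:-; rest ⊤}
  B4:   IN={a:-, c:-, e:-; rest ⊤}   OUT={a:-, b:-, c:-, e:-; rest ⊤}
  B5:   IN={a:-, b:-, c:-, e:-; rest ⊤}   OUT={a:-, b:-, c:-, e:-; rest ⊤}
  B6:   IN={a:-, b:-, c:-, e:-; rest ⊤}   OUT={a:-, b:+, c:-, e:-; rest ⊤}
  B7:   IN={a:-, c:-, e:-; rest ⊤}   OUT={c:-, e:-, f:-; rest ⊤}

Merge at B4: IN[B4] = OUT[B3] = {a: -, b: ⊤, c: -, d: ⊤, e: -, f: ⊤}
Applying B4's transfer function to that IN value gives OUT[B4] (row B4 above).

Answer: {a: -, b: -, c: -, d: ⊤, e: -, f: ⊤}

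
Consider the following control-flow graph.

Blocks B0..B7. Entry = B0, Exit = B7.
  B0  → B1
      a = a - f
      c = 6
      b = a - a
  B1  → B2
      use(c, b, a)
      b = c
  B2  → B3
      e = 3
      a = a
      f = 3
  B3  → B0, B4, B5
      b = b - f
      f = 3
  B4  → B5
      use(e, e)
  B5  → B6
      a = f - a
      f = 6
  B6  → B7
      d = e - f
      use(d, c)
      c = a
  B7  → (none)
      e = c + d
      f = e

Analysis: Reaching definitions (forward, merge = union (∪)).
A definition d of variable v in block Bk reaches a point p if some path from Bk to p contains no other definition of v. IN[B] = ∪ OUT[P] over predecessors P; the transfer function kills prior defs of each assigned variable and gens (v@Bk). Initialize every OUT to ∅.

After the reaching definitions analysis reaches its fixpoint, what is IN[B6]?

Answer: {a@B5, b@B3, c@B0, e@B2, f@B5}

Derivation:
Per-block solution:
  B0:  IN={a@B2, b@B3, c@B0, e@B2, f@B3}  OUT={a@B0, b@B0, c@B0, e@B2, f@B3}
  B1:  IN={a@B0, b@B0, c@B0, e@B2, f@B3}  OUT={a@B0, b@B1, c@B0, e@B2, f@B3}
  B2:  IN={a@B0, b@B1, c@B0, e@B2, f@B3}  OUT={a@B2, b@B1, c@B0, e@B2, f@B2}
  B3:  IN={a@B2, b@B1, c@B0, e@B2, f@B2}  OUT={a@B2, b@B3, c@B0, e@B2, f@B3}
  B4:  IN={a@B2, b@B3, c@B0, e@B2, f@B3}  OUT={a@B2, b@B3, c@B0, e@B2, f@B3}
  B5:  IN={a@B2, b@B3, c@B0, e@B2, f@B3}  OUT={a@B5, b@B3, c@B0, e@B2, f@B5}
  B6:  IN={a@B5, b@B3, c@B0, e@B2, f@B5}  OUT={a@B5, b@B3, c@B6, d@B6, e@B2, f@B5}
  B7:  IN={a@B5, b@B3, c@B6, d@B6, e@B2, f@B5}  OUT={a@B5, b@B3, c@B6, d@B6, e@B7, f@B7}

Merge at B6: IN[B6] = OUT[B5] = {a@B5, b@B3, c@B0, e@B2, f@B5}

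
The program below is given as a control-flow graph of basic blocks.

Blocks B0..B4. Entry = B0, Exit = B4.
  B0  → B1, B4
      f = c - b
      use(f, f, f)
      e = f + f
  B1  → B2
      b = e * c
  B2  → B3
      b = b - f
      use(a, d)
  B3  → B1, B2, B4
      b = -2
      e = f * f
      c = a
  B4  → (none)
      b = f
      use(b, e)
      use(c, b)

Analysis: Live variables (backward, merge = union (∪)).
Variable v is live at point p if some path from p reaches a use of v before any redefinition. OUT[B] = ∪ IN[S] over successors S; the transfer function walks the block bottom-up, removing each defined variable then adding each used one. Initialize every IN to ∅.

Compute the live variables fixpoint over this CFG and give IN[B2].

Answer: {a, b, d, f}

Trace:
Fixpoint table:
  B0:   IN={a, b, c, d}   OUT={a, c, d, e, f}
  B1:   IN={a, c, d, e, f}   OUT={a, b, d, f}
  B2:   IN={a, b, d, f}   OUT={a, d, f}
  B3:   IN={a, d, f}   OUT={a, b, c, d, e, f}
  B4:   IN={c, e, f}   OUT={}

Merge at B2: OUT[B2] = IN[B3] = {a, d, f}
Applying B2's transfer function to that OUT value gives IN[B2] (row B2 above).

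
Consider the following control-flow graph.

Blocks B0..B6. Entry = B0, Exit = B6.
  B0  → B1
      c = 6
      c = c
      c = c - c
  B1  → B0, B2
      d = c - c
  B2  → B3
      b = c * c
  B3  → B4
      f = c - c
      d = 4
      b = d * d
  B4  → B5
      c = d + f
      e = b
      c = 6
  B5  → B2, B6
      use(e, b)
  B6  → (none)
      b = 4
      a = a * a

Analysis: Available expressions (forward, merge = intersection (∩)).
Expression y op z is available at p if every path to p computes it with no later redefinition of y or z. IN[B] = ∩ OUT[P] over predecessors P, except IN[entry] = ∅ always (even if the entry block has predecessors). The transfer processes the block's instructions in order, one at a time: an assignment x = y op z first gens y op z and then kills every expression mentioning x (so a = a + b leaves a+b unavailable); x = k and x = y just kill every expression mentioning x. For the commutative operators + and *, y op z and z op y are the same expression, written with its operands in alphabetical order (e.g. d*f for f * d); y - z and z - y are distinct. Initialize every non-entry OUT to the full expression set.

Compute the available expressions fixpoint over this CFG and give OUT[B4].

Converged values:
  B0: | IN={} | OUT={}
  B1: | IN={} | OUT={c-c}
  B2: | IN={} | OUT={c*c}
  B3: | IN={c*c} | OUT={c*c, c-c, d*d}
  B4: | IN={c*c, c-c, d*d} | OUT={d*d, d+f}
  B5: | IN={d*d, d+f} | OUT={d*d, d+f}
  B6: | IN={d*d, d+f} | OUT={d*d, d+f}

Merge at B4: IN[B4] = OUT[B3] = {c*c, c-c, d*d}
Applying B4's transfer function to that IN value gives OUT[B4] (row B4 above).

Answer: {d*d, d+f}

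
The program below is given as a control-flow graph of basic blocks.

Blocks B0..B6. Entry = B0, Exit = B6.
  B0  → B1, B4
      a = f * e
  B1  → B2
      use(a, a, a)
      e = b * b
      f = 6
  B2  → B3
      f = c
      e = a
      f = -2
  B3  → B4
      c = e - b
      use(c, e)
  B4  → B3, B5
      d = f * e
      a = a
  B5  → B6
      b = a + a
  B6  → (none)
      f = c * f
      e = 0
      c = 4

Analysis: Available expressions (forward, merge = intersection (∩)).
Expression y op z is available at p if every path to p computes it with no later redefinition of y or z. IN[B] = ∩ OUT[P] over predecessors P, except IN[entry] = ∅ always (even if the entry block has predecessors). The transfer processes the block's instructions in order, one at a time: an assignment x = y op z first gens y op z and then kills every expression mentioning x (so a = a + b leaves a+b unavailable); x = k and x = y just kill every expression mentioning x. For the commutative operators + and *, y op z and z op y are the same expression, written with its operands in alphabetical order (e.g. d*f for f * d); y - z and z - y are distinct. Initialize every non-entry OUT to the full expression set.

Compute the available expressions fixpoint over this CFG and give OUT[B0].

Answer: {e*f}

Working:
Converged values:
  B0:   IN={}   OUT={e*f}
  B1:   IN={e*f}   OUT={b*b}
  B2:   IN={b*b}   OUT={b*b}
  B3:   IN={}   OUT={e-b}
  B4:   IN={}   OUT={e*f}
  B5:   IN={e*f}   OUT={a+a, e*f}
  B6:   IN={a+a, e*f}   OUT={a+a}

B0 is the boundary node: IN[B0] = {}
Applying B0's transfer function to that IN value gives OUT[B0] (row B0 above).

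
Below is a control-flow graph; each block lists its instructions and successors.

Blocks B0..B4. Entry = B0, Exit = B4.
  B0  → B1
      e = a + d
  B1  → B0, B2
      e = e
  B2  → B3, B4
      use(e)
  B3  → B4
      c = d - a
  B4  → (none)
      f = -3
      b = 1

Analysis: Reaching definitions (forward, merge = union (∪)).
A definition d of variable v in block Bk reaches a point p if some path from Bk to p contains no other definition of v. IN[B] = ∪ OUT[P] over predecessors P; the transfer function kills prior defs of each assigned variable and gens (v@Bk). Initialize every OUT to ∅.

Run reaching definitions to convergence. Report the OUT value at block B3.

Per-block solution:
  B0: | IN={e@B1} | OUT={e@B0}
  B1: | IN={e@B0} | OUT={e@B1}
  B2: | IN={e@B1} | OUT={e@B1}
  B3: | IN={e@B1} | OUT={c@B3, e@B1}
  B4: | IN={c@B3, e@B1} | OUT={b@B4, c@B3, e@B1, f@B4}

Merge at B3: IN[B3] = OUT[B2] = {e@B1}
Applying B3's transfer function to that IN value gives OUT[B3] (row B3 above).

Answer: {c@B3, e@B1}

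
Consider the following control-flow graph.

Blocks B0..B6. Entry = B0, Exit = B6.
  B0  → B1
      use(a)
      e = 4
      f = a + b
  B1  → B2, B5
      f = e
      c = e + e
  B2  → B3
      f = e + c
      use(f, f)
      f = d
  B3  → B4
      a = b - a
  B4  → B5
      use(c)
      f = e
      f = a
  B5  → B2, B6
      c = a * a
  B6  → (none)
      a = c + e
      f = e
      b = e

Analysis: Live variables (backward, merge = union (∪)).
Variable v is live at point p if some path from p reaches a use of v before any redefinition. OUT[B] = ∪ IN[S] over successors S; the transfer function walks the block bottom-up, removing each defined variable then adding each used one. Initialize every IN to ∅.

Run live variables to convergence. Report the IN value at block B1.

Answer: {a, b, d, e}

Working:
Converged values:
  B0: | IN={a, b, d} | OUT={a, b, d, e}
  B1: | IN={a, b, d, e} | OUT={a, b, c, d, e}
  B2: | IN={a, b, c, d, e} | OUT={a, b, c, d, e}
  B3: | IN={a, b, c, d, e} | OUT={a, b, c, d, e}
  B4: | IN={a, b, c, d, e} | OUT={a, b, d, e}
  B5: | IN={a, b, d, e} | OUT={a, b, c, d, e}
  B6: | IN={c, e} | OUT={}

Merge at B1: OUT[B1] = IN[B2] ⊔ IN[B5] = {a, b, c, d, e}
Applying B1's transfer function to that OUT value gives IN[B1] (row B1 above).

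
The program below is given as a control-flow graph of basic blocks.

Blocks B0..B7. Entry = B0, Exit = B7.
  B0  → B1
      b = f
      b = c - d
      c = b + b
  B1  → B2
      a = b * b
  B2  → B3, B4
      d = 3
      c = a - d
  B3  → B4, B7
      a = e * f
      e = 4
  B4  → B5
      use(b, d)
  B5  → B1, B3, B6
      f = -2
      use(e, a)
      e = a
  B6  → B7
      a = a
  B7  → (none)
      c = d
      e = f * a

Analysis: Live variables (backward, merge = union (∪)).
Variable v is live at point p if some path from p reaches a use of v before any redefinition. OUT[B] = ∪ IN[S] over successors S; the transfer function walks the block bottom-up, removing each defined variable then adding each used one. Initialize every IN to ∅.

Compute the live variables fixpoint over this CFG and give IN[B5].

Answer: {a, b, d, e}

Derivation:
Per-block solution:
  B0: | IN={c, d, e, f} | OUT={b, e, f}
  B1: | IN={b, e, f} | OUT={a, b, e, f}
  B2: | IN={a, b, e, f} | OUT={a, b, d, e, f}
  B3: | IN={b, d, e, f} | OUT={a, b, d, e, f}
  B4: | IN={a, b, d, e} | OUT={a, b, d, e}
  B5: | IN={a, b, d, e} | OUT={a, b, d, e, f}
  B6: | IN={a, d, f} | OUT={a, d, f}
  B7: | IN={a, d, f} | OUT={}

Merge at B5: OUT[B5] = IN[B1] ⊔ IN[B3] ⊔ IN[B6] = {a, b, d, e, f}
Applying B5's transfer function to that OUT value gives IN[B5] (row B5 above).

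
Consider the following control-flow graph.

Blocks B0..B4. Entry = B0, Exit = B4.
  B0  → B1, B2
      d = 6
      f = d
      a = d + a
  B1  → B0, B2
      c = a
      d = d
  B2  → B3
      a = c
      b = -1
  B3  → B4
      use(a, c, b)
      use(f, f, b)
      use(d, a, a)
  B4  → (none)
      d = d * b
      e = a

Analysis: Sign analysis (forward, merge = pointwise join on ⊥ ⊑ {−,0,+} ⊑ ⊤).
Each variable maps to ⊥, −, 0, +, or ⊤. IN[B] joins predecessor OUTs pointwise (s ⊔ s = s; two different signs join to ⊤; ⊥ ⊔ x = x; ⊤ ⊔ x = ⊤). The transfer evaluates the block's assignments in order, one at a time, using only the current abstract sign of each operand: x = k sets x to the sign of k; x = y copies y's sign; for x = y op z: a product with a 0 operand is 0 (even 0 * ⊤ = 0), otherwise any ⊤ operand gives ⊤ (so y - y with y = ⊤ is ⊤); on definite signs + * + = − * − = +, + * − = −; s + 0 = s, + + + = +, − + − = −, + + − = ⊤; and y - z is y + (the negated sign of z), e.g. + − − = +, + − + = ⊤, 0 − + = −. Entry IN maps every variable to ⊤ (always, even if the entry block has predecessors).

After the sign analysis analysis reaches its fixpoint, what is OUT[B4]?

Answer: {a: ⊤, b: -, c: ⊤, d: -, e: ⊤, f: +}

Trace:
Fixpoint table:
  B0:   IN=(all ⊤)   OUT={d:+, f:+; rest ⊤}
  B1:   IN={d:+, f:+; rest ⊤}   OUT={d:+, f:+; rest ⊤}
  B2:   IN={d:+, f:+; rest ⊤}   OUT={b:-, d:+, f:+; rest ⊤}
  B3:   IN={b:-, d:+, f:+; rest ⊤}   OUT={b:-, d:+, f:+; rest ⊤}
  B4:   IN={b:-, d:+, f:+; rest ⊤}   OUT={b:-, d:-, f:+; rest ⊤}

Merge at B4: IN[B4] = OUT[B3] = {a: ⊤, b: -, c: ⊤, d: +, e: ⊤, f: +}
Applying B4's transfer function to that IN value gives OUT[B4] (row B4 above).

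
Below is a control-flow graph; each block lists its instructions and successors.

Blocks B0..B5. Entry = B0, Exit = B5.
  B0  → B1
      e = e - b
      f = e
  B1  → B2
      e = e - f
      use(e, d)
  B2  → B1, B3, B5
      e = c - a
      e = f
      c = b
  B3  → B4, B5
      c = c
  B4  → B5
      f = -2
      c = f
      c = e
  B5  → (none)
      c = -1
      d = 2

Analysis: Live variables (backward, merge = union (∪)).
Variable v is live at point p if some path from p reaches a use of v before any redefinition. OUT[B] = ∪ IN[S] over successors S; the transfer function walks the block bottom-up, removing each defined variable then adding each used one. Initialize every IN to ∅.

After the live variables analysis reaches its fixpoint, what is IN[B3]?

Answer: {c, e}

Derivation:
Fixpoint table:
  B0:   IN={a, b, c, d, e}   OUT={a, b, c, d, e, f}
  B1:   IN={a, b, c, d, e, f}   OUT={a, b, c, d, f}
  B2:   IN={a, b, c, d, f}   OUT={a, b, c, d, e, f}
  B3:   IN={c, e}   OUT={e}
  B4:   IN={e}   OUT={}
  B5:   IN={}   OUT={}

Merge at B3: OUT[B3] = IN[B4] ⊔ IN[B5] = {e}
Applying B3's transfer function to that OUT value gives IN[B3] (row B3 above).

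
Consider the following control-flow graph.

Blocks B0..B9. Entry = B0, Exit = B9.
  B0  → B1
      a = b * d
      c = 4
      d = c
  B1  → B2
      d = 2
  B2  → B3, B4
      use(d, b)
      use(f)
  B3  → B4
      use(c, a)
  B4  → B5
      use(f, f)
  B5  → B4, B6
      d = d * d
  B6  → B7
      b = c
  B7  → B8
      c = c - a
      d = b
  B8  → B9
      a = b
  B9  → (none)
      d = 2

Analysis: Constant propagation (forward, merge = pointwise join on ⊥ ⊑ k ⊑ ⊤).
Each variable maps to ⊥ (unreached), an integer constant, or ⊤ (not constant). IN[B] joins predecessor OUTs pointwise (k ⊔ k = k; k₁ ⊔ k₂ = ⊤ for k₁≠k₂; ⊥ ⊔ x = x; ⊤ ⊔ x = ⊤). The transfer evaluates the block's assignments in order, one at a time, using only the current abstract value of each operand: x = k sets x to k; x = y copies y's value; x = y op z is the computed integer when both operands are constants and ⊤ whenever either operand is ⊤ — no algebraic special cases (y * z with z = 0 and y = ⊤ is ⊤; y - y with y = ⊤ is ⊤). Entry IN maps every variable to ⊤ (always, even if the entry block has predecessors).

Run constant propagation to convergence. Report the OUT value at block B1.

Answer: {a: ⊤, b: ⊤, c: 4, d: 2, e: ⊤, f: ⊤}

Trace:
Converged values:
  B0: | IN=(all ⊤) | OUT={c:4, d:4; rest ⊤}
  B1: | IN={c:4, d:4; rest ⊤} | OUT={c:4, d:2; rest ⊤}
  B2: | IN={c:4, d:2; rest ⊤} | OUT={c:4, d:2; rest ⊤}
  B3: | IN={c:4, d:2; rest ⊤} | OUT={c:4, d:2; rest ⊤}
  B4: | IN={c:4; rest ⊤} | OUT={c:4; rest ⊤}
  B5: | IN={c:4; rest ⊤} | OUT={c:4; rest ⊤}
  B6: | IN={c:4; rest ⊤} | OUT={b:4, c:4; rest ⊤}
  B7: | IN={b:4, c:4; rest ⊤} | OUT={b:4, d:4; rest ⊤}
  B8: | IN={b:4, d:4; rest ⊤} | OUT={a:4, b:4, d:4; rest ⊤}
  B9: | IN={a:4, b:4, d:4; rest ⊤} | OUT={a:4, b:4, d:2; rest ⊤}

Merge at B1: IN[B1] = OUT[B0] = {a: ⊤, b: ⊤, c: 4, d: 4, e: ⊤, f: ⊤}
Applying B1's transfer function to that IN value gives OUT[B1] (row B1 above).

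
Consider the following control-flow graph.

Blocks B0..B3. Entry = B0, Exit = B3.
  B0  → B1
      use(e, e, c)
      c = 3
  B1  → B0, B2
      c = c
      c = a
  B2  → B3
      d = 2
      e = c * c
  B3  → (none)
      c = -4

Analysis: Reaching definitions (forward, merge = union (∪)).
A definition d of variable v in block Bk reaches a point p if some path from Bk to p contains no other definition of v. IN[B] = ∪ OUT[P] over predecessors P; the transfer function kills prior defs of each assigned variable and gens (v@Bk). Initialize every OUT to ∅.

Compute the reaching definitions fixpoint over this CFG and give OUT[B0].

Fixpoint table:
  B0: | IN={c@B1} | OUT={c@B0}
  B1: | IN={c@B0} | OUT={c@B1}
  B2: | IN={c@B1} | OUT={c@B1, d@B2, e@B2}
  B3: | IN={c@B1, d@B2, e@B2} | OUT={c@B3, d@B2, e@B2}

Merge at B0 (entry node, so the boundary value {} is joined with the incoming edge(s)): IN[B0] = {} ⊔ OUT[B1] = {c@B1}
Applying B0's transfer function to that IN value gives OUT[B0] (row B0 above).

Answer: {c@B0}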